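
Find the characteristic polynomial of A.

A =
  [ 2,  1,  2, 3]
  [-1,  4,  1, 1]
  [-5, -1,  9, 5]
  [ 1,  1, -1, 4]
x^4 - 19*x^3 + 135*x^2 - 425*x + 500

Expanding det(x·I − A) (e.g. by cofactor expansion or by noting that A is similar to its Jordan form J, which has the same characteristic polynomial as A) gives
  χ_A(x) = x^4 - 19*x^3 + 135*x^2 - 425*x + 500
which factors as (x - 5)^3*(x - 4). The eigenvalues (with algebraic multiplicities) are λ = 4 with multiplicity 1, λ = 5 with multiplicity 3.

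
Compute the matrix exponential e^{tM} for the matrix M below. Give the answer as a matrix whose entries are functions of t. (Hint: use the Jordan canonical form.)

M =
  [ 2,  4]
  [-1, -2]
e^{tM} =
  [2*t + 1, 4*t]
  [-t, 1 - 2*t]

Strategy: write M = P · J · P⁻¹ where J is a Jordan canonical form, so e^{tM} = P · e^{tJ} · P⁻¹, and e^{tJ} can be computed block-by-block.

M has Jordan form
J =
  [0, 1]
  [0, 0]
(up to reordering of blocks).

Per-block formulas:
  For a 2×2 Jordan block J_2(0): exp(t · J_2(0)) = e^(0t)·(I + t·N), where N is the 2×2 nilpotent shift.

After assembling e^{tJ} and conjugating by P, we get:

e^{tM} =
  [2*t + 1, 4*t]
  [-t, 1 - 2*t]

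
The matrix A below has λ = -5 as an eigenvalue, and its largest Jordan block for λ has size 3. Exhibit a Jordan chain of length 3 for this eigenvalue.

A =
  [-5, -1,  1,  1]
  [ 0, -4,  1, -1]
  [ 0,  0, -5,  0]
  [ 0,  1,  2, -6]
A Jordan chain for λ = -5 of length 3:
v_1 = (1, -1, 0, -1)ᵀ
v_2 = (1, 1, 0, 2)ᵀ
v_3 = (0, 0, 1, 0)ᵀ

Let N = A − (-5)·I. We want v_3 with N^3 v_3 = 0 but N^2 v_3 ≠ 0; then v_{j-1} := N · v_j for j = 3, …, 2.

Pick v_3 = (0, 0, 1, 0)ᵀ.
Then v_2 = N · v_3 = (1, 1, 0, 2)ᵀ.
Then v_1 = N · v_2 = (1, -1, 0, -1)ᵀ.

Sanity check: (A − (-5)·I) v_1 = (0, 0, 0, 0)ᵀ = 0. ✓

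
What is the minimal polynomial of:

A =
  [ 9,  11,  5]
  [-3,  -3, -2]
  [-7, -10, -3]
x^3 - 3*x^2 + 3*x - 1

The characteristic polynomial is χ_A(x) = (x - 1)^3, so the eigenvalues are known. The minimal polynomial is
  m_A(x) = Π_λ (x − λ)^{k_λ}
where k_λ is the size of the *largest* Jordan block for λ (equivalently, the smallest k with (A − λI)^k v = 0 for every generalised eigenvector v of λ).

  λ = 1: largest Jordan block has size 3, contributing (x − 1)^3

So m_A(x) = (x - 1)^3 = x^3 - 3*x^2 + 3*x - 1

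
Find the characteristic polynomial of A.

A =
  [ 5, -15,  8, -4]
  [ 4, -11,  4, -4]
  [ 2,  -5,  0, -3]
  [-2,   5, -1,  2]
x^4 + 4*x^3 + 6*x^2 + 4*x + 1

Expanding det(x·I − A) (e.g. by cofactor expansion or by noting that A is similar to its Jordan form J, which has the same characteristic polynomial as A) gives
  χ_A(x) = x^4 + 4*x^3 + 6*x^2 + 4*x + 1
which factors as (x + 1)^4. The eigenvalues (with algebraic multiplicities) are λ = -1 with multiplicity 4.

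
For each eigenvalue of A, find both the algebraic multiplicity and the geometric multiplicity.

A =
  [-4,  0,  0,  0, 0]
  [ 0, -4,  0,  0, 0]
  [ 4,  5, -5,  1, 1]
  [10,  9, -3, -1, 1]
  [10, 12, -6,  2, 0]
λ = -4: alg = 2, geom = 2; λ = -2: alg = 3, geom = 2

Step 1 — factor the characteristic polynomial to read off the algebraic multiplicities:
  χ_A(x) = (x + 2)^3*(x + 4)^2

Step 2 — compute geometric multiplicities via the rank-nullity identity g(λ) = n − rank(A − λI):
  rank(A − (-4)·I) = 3, so dim ker(A − (-4)·I) = n − 3 = 2
  rank(A − (-2)·I) = 3, so dim ker(A − (-2)·I) = n − 3 = 2

Summary:
  λ = -4: algebraic multiplicity = 2, geometric multiplicity = 2
  λ = -2: algebraic multiplicity = 3, geometric multiplicity = 2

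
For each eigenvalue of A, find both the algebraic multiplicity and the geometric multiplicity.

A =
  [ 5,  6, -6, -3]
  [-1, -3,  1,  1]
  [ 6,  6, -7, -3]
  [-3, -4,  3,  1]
λ = -1: alg = 4, geom = 2

Step 1 — factor the characteristic polynomial to read off the algebraic multiplicities:
  χ_A(x) = (x + 1)^4

Step 2 — compute geometric multiplicities via the rank-nullity identity g(λ) = n − rank(A − λI):
  rank(A − (-1)·I) = 2, so dim ker(A − (-1)·I) = n − 2 = 2

Summary:
  λ = -1: algebraic multiplicity = 4, geometric multiplicity = 2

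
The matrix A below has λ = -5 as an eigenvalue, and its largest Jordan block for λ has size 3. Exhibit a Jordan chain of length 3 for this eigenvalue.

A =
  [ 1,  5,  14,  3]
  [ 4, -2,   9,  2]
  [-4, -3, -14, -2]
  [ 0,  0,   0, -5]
A Jordan chain for λ = -5 of length 3:
v_1 = (3, 2, -2, 0)ᵀ
v_2 = (5, 3, -3, 0)ᵀ
v_3 = (0, 1, 0, 0)ᵀ

Let N = A − (-5)·I. We want v_3 with N^3 v_3 = 0 but N^2 v_3 ≠ 0; then v_{j-1} := N · v_j for j = 3, …, 2.

Pick v_3 = (0, 1, 0, 0)ᵀ.
Then v_2 = N · v_3 = (5, 3, -3, 0)ᵀ.
Then v_1 = N · v_2 = (3, 2, -2, 0)ᵀ.

Sanity check: (A − (-5)·I) v_1 = (0, 0, 0, 0)ᵀ = 0. ✓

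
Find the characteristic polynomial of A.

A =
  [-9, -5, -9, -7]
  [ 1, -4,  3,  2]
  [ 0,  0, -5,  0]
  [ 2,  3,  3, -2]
x^4 + 20*x^3 + 150*x^2 + 500*x + 625

Expanding det(x·I − A) (e.g. by cofactor expansion or by noting that A is similar to its Jordan form J, which has the same characteristic polynomial as A) gives
  χ_A(x) = x^4 + 20*x^3 + 150*x^2 + 500*x + 625
which factors as (x + 5)^4. The eigenvalues (with algebraic multiplicities) are λ = -5 with multiplicity 4.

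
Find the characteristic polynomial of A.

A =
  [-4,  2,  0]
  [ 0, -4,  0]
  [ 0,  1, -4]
x^3 + 12*x^2 + 48*x + 64

Expanding det(x·I − A) (e.g. by cofactor expansion or by noting that A is similar to its Jordan form J, which has the same characteristic polynomial as A) gives
  χ_A(x) = x^3 + 12*x^2 + 48*x + 64
which factors as (x + 4)^3. The eigenvalues (with algebraic multiplicities) are λ = -4 with multiplicity 3.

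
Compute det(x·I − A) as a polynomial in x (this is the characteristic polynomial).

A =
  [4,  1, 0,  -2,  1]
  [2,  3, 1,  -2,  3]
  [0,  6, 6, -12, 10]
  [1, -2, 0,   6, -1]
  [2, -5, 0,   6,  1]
x^5 - 20*x^4 + 160*x^3 - 640*x^2 + 1280*x - 1024

Expanding det(x·I − A) (e.g. by cofactor expansion or by noting that A is similar to its Jordan form J, which has the same characteristic polynomial as A) gives
  χ_A(x) = x^5 - 20*x^4 + 160*x^3 - 640*x^2 + 1280*x - 1024
which factors as (x - 4)^5. The eigenvalues (with algebraic multiplicities) are λ = 4 with multiplicity 5.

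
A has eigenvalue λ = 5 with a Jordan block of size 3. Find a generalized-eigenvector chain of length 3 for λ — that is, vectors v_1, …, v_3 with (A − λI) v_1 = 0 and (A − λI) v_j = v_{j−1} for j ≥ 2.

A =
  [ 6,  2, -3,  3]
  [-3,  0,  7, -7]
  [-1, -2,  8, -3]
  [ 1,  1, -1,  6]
A Jordan chain for λ = 5 of length 3:
v_1 = (1, -2, -1, 0)ᵀ
v_2 = (1, -3, -1, 1)ᵀ
v_3 = (1, 0, 0, 0)ᵀ

Let N = A − (5)·I. We want v_3 with N^3 v_3 = 0 but N^2 v_3 ≠ 0; then v_{j-1} := N · v_j for j = 3, …, 2.

Pick v_3 = (1, 0, 0, 0)ᵀ.
Then v_2 = N · v_3 = (1, -3, -1, 1)ᵀ.
Then v_1 = N · v_2 = (1, -2, -1, 0)ᵀ.

Sanity check: (A − (5)·I) v_1 = (0, 0, 0, 0)ᵀ = 0. ✓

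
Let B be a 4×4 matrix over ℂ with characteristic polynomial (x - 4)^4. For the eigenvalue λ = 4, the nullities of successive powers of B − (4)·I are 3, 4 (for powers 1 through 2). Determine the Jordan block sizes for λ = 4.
Block sizes for λ = 4: [2, 1, 1]

From the dimensions of kernels of powers, the number of Jordan blocks of size at least j is d_j − d_{j−1} where d_j = dim ker(N^j) (with d_0 = 0). Computing the differences gives [3, 1].
The number of blocks of size exactly k is (#blocks of size ≥ k) − (#blocks of size ≥ k + 1), so the partition is: 2 block(s) of size 1, 1 block(s) of size 2.
In nonincreasing order the block sizes are [2, 1, 1].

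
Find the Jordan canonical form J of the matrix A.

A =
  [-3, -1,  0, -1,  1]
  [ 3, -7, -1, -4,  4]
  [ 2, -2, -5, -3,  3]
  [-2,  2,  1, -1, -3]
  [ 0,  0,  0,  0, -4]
J_2(-4) ⊕ J_2(-4) ⊕ J_1(-4)

The characteristic polynomial is
  det(x·I − A) = x^5 + 20*x^4 + 160*x^3 + 640*x^2 + 1280*x + 1024 = (x + 4)^5

Eigenvalues and multiplicities (the geometric multiplicity of λ is n − rank(A − λI), which equals the number of Jordan blocks for λ):
  λ = -4: algebraic multiplicity = 5, geometric multiplicity = 3

Determining the block sizes for each eigenvalue:
  λ = -4: with am = 5 and gm = 3, the partition is not yet determined (e.g. several partitions of 5 into 3 parts exist). Let N = A − (-4)·I. Computing rank(N^1) = 2, rank(N^2) = 0; the number of blocks of size ≥ j is rank(N^{j−1}) − rank(N^j), giving [3, 2]. So we have 2 block(s) of size 2, 1 block(s) of size 1 → block sizes [2, 2, 1]

Assembling the blocks gives a Jordan form
J =
  [-4,  1,  0,  0,  0]
  [ 0, -4,  0,  0,  0]
  [ 0,  0, -4,  1,  0]
  [ 0,  0,  0, -4,  0]
  [ 0,  0,  0,  0, -4]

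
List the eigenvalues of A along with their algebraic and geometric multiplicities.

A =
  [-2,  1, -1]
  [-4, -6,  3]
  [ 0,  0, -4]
λ = -4: alg = 3, geom = 1

Step 1 — factor the characteristic polynomial to read off the algebraic multiplicities:
  χ_A(x) = (x + 4)^3

Step 2 — compute geometric multiplicities via the rank-nullity identity g(λ) = n − rank(A − λI):
  rank(A − (-4)·I) = 2, so dim ker(A − (-4)·I) = n − 2 = 1

Summary:
  λ = -4: algebraic multiplicity = 3, geometric multiplicity = 1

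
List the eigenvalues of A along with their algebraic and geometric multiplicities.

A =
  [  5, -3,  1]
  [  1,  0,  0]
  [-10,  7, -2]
λ = 1: alg = 3, geom = 1

Step 1 — factor the characteristic polynomial to read off the algebraic multiplicities:
  χ_A(x) = (x - 1)^3

Step 2 — compute geometric multiplicities via the rank-nullity identity g(λ) = n − rank(A − λI):
  rank(A − (1)·I) = 2, so dim ker(A − (1)·I) = n − 2 = 1

Summary:
  λ = 1: algebraic multiplicity = 3, geometric multiplicity = 1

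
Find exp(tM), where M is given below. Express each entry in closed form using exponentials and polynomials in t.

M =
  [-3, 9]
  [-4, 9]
e^{tM} =
  [-6*t*exp(3*t) + exp(3*t), 9*t*exp(3*t)]
  [-4*t*exp(3*t), 6*t*exp(3*t) + exp(3*t)]

Strategy: write M = P · J · P⁻¹ where J is a Jordan canonical form, so e^{tM} = P · e^{tJ} · P⁻¹, and e^{tJ} can be computed block-by-block.

M has Jordan form
J =
  [3, 1]
  [0, 3]
(up to reordering of blocks).

Per-block formulas:
  For a 2×2 Jordan block J_2(3): exp(t · J_2(3)) = e^(3t)·(I + t·N), where N is the 2×2 nilpotent shift.

After assembling e^{tJ} and conjugating by P, we get:

e^{tM} =
  [-6*t*exp(3*t) + exp(3*t), 9*t*exp(3*t)]
  [-4*t*exp(3*t), 6*t*exp(3*t) + exp(3*t)]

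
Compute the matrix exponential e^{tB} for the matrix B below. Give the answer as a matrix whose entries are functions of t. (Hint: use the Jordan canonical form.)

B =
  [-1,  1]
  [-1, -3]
e^{tB} =
  [t*exp(-2*t) + exp(-2*t), t*exp(-2*t)]
  [-t*exp(-2*t), -t*exp(-2*t) + exp(-2*t)]

Strategy: write B = P · J · P⁻¹ where J is a Jordan canonical form, so e^{tB} = P · e^{tJ} · P⁻¹, and e^{tJ} can be computed block-by-block.

B has Jordan form
J =
  [-2,  1]
  [ 0, -2]
(up to reordering of blocks).

Per-block formulas:
  For a 2×2 Jordan block J_2(-2): exp(t · J_2(-2)) = e^(-2t)·(I + t·N), where N is the 2×2 nilpotent shift.

After assembling e^{tJ} and conjugating by P, we get:

e^{tB} =
  [t*exp(-2*t) + exp(-2*t), t*exp(-2*t)]
  [-t*exp(-2*t), -t*exp(-2*t) + exp(-2*t)]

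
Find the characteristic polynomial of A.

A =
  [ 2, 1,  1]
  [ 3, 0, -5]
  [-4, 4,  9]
x^3 - 11*x^2 + 39*x - 45

Expanding det(x·I − A) (e.g. by cofactor expansion or by noting that A is similar to its Jordan form J, which has the same characteristic polynomial as A) gives
  χ_A(x) = x^3 - 11*x^2 + 39*x - 45
which factors as (x - 5)*(x - 3)^2. The eigenvalues (with algebraic multiplicities) are λ = 3 with multiplicity 2, λ = 5 with multiplicity 1.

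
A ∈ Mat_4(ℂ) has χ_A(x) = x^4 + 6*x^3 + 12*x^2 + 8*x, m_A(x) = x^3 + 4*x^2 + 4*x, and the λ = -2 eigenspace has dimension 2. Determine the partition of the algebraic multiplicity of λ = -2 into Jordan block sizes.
Block sizes for λ = -2: [2, 1]

Step 1 — from the characteristic polynomial, algebraic multiplicity of λ = -2 is 3. From dim ker(A − (-2)·I) = 2, there are exactly 2 Jordan blocks for λ = -2.
Step 2 — from the minimal polynomial, the factor (x + 2)^2 tells us the largest block for λ = -2 has size 2.
Step 3 — with total size 3, 2 blocks, and largest block 2, the block sizes (in nonincreasing order) are [2, 1].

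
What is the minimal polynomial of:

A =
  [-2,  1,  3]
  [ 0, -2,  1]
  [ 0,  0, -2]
x^3 + 6*x^2 + 12*x + 8

The characteristic polynomial is χ_A(x) = (x + 2)^3, so the eigenvalues are known. The minimal polynomial is
  m_A(x) = Π_λ (x − λ)^{k_λ}
where k_λ is the size of the *largest* Jordan block for λ (equivalently, the smallest k with (A − λI)^k v = 0 for every generalised eigenvector v of λ).

  λ = -2: largest Jordan block has size 3, contributing (x + 2)^3

So m_A(x) = (x + 2)^3 = x^3 + 6*x^2 + 12*x + 8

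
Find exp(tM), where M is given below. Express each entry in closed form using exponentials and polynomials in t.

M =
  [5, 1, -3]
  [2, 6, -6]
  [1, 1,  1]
e^{tM} =
  [t*exp(4*t) + exp(4*t), t*exp(4*t), -3*t*exp(4*t)]
  [2*t*exp(4*t), 2*t*exp(4*t) + exp(4*t), -6*t*exp(4*t)]
  [t*exp(4*t), t*exp(4*t), -3*t*exp(4*t) + exp(4*t)]

Strategy: write M = P · J · P⁻¹ where J is a Jordan canonical form, so e^{tM} = P · e^{tJ} · P⁻¹, and e^{tJ} can be computed block-by-block.

M has Jordan form
J =
  [4, 1, 0]
  [0, 4, 0]
  [0, 0, 4]
(up to reordering of blocks).

Per-block formulas:
  For a 2×2 Jordan block J_2(4): exp(t · J_2(4)) = e^(4t)·(I + t·N), where N is the 2×2 nilpotent shift.
  For a 1×1 block at λ = 4: exp(t · [4]) = [e^(4t)].

After assembling e^{tJ} and conjugating by P, we get:

e^{tM} =
  [t*exp(4*t) + exp(4*t), t*exp(4*t), -3*t*exp(4*t)]
  [2*t*exp(4*t), 2*t*exp(4*t) + exp(4*t), -6*t*exp(4*t)]
  [t*exp(4*t), t*exp(4*t), -3*t*exp(4*t) + exp(4*t)]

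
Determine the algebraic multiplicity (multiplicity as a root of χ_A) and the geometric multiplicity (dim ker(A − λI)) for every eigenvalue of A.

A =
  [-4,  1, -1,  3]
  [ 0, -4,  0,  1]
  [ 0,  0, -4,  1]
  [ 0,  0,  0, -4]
λ = -4: alg = 4, geom = 2

Step 1 — factor the characteristic polynomial to read off the algebraic multiplicities:
  χ_A(x) = (x + 4)^4

Step 2 — compute geometric multiplicities via the rank-nullity identity g(λ) = n − rank(A − λI):
  rank(A − (-4)·I) = 2, so dim ker(A − (-4)·I) = n − 2 = 2

Summary:
  λ = -4: algebraic multiplicity = 4, geometric multiplicity = 2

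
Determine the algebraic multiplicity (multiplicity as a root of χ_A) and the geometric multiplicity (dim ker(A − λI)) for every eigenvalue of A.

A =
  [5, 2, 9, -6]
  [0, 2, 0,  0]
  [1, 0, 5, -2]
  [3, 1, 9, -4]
λ = 2: alg = 4, geom = 2

Step 1 — factor the characteristic polynomial to read off the algebraic multiplicities:
  χ_A(x) = (x - 2)^4

Step 2 — compute geometric multiplicities via the rank-nullity identity g(λ) = n − rank(A − λI):
  rank(A − (2)·I) = 2, so dim ker(A − (2)·I) = n − 2 = 2

Summary:
  λ = 2: algebraic multiplicity = 4, geometric multiplicity = 2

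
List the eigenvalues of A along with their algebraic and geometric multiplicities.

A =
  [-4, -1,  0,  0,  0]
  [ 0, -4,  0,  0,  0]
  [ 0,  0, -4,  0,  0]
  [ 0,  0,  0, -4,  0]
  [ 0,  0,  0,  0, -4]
λ = -4: alg = 5, geom = 4

Step 1 — factor the characteristic polynomial to read off the algebraic multiplicities:
  χ_A(x) = (x + 4)^5

Step 2 — compute geometric multiplicities via the rank-nullity identity g(λ) = n − rank(A − λI):
  rank(A − (-4)·I) = 1, so dim ker(A − (-4)·I) = n − 1 = 4

Summary:
  λ = -4: algebraic multiplicity = 5, geometric multiplicity = 4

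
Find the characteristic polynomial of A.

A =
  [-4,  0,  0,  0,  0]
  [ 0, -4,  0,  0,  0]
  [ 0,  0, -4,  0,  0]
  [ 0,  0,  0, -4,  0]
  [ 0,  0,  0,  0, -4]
x^5 + 20*x^4 + 160*x^3 + 640*x^2 + 1280*x + 1024

Expanding det(x·I − A) (e.g. by cofactor expansion or by noting that A is similar to its Jordan form J, which has the same characteristic polynomial as A) gives
  χ_A(x) = x^5 + 20*x^4 + 160*x^3 + 640*x^2 + 1280*x + 1024
which factors as (x + 4)^5. The eigenvalues (with algebraic multiplicities) are λ = -4 with multiplicity 5.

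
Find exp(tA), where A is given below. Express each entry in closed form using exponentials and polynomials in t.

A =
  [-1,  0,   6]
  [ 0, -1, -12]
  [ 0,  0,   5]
e^{tA} =
  [exp(-t), 0, exp(5*t) - exp(-t)]
  [0, exp(-t), -2*exp(5*t) + 2*exp(-t)]
  [0, 0, exp(5*t)]

Strategy: write A = P · J · P⁻¹ where J is a Jordan canonical form, so e^{tA} = P · e^{tJ} · P⁻¹, and e^{tJ} can be computed block-by-block.

A has Jordan form
J =
  [-1,  0, 0]
  [ 0, -1, 0]
  [ 0,  0, 5]
(up to reordering of blocks).

Per-block formulas:
  For a 1×1 block at λ = -1: exp(t · [-1]) = [e^(-1t)].
  For a 1×1 block at λ = 5: exp(t · [5]) = [e^(5t)].

After assembling e^{tJ} and conjugating by P, we get:

e^{tA} =
  [exp(-t), 0, exp(5*t) - exp(-t)]
  [0, exp(-t), -2*exp(5*t) + 2*exp(-t)]
  [0, 0, exp(5*t)]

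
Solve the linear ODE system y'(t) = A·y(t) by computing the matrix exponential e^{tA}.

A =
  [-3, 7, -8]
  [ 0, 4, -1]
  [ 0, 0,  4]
e^{tA} =
  [exp(-3*t), exp(4*t) - exp(-3*t), -t*exp(4*t) - exp(4*t) + exp(-3*t)]
  [0, exp(4*t), -t*exp(4*t)]
  [0, 0, exp(4*t)]

Strategy: write A = P · J · P⁻¹ where J is a Jordan canonical form, so e^{tA} = P · e^{tJ} · P⁻¹, and e^{tJ} can be computed block-by-block.

A has Jordan form
J =
  [-3, 0, 0]
  [ 0, 4, 1]
  [ 0, 0, 4]
(up to reordering of blocks).

Per-block formulas:
  For a 1×1 block at λ = -3: exp(t · [-3]) = [e^(-3t)].
  For a 2×2 Jordan block J_2(4): exp(t · J_2(4)) = e^(4t)·(I + t·N), where N is the 2×2 nilpotent shift.

After assembling e^{tJ} and conjugating by P, we get:

e^{tA} =
  [exp(-3*t), exp(4*t) - exp(-3*t), -t*exp(4*t) - exp(4*t) + exp(-3*t)]
  [0, exp(4*t), -t*exp(4*t)]
  [0, 0, exp(4*t)]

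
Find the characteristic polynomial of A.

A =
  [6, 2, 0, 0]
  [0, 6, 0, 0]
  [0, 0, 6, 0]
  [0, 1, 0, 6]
x^4 - 24*x^3 + 216*x^2 - 864*x + 1296

Expanding det(x·I − A) (e.g. by cofactor expansion or by noting that A is similar to its Jordan form J, which has the same characteristic polynomial as A) gives
  χ_A(x) = x^4 - 24*x^3 + 216*x^2 - 864*x + 1296
which factors as (x - 6)^4. The eigenvalues (with algebraic multiplicities) are λ = 6 with multiplicity 4.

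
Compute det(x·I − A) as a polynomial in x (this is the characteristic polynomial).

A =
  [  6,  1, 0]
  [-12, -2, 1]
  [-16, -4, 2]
x^3 - 6*x^2 + 12*x - 8

Expanding det(x·I − A) (e.g. by cofactor expansion or by noting that A is similar to its Jordan form J, which has the same characteristic polynomial as A) gives
  χ_A(x) = x^3 - 6*x^2 + 12*x - 8
which factors as (x - 2)^3. The eigenvalues (with algebraic multiplicities) are λ = 2 with multiplicity 3.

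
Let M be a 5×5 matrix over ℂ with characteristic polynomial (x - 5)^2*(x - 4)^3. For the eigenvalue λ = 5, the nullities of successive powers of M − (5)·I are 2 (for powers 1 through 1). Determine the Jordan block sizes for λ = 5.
Block sizes for λ = 5: [1, 1]

From the dimensions of kernels of powers, the number of Jordan blocks of size at least j is d_j − d_{j−1} where d_j = dim ker(N^j) (with d_0 = 0). Computing the differences gives [2].
The number of blocks of size exactly k is (#blocks of size ≥ k) − (#blocks of size ≥ k + 1), so the partition is: 2 block(s) of size 1.
In nonincreasing order the block sizes are [1, 1].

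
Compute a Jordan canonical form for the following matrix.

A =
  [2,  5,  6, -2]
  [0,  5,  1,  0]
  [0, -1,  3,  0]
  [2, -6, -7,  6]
J_3(4) ⊕ J_1(4)

The characteristic polynomial is
  det(x·I − A) = x^4 - 16*x^3 + 96*x^2 - 256*x + 256 = (x - 4)^4

Eigenvalues and multiplicities (the geometric multiplicity of λ is n − rank(A − λI), which equals the number of Jordan blocks for λ):
  λ = 4: algebraic multiplicity = 4, geometric multiplicity = 2

Determining the block sizes for each eigenvalue:
  λ = 4: with am = 4 and gm = 2, the partition is not yet determined (e.g. several partitions of 4 into 2 parts exist). Let N = A − (4)·I. Computing rank(N^1) = 2, rank(N^2) = 1, rank(N^3) = 0; the number of blocks of size ≥ j is rank(N^{j−1}) − rank(N^j), giving [2, 1, 1]. So we have 1 block(s) of size 3, 1 block(s) of size 1 → block sizes [3, 1]

Assembling the blocks gives a Jordan form
J =
  [4, 1, 0, 0]
  [0, 4, 1, 0]
  [0, 0, 4, 0]
  [0, 0, 0, 4]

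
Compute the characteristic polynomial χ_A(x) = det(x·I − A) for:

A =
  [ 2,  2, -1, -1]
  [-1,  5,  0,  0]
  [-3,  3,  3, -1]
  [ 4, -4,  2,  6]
x^4 - 16*x^3 + 96*x^2 - 256*x + 256

Expanding det(x·I − A) (e.g. by cofactor expansion or by noting that A is similar to its Jordan form J, which has the same characteristic polynomial as A) gives
  χ_A(x) = x^4 - 16*x^3 + 96*x^2 - 256*x + 256
which factors as (x - 4)^4. The eigenvalues (with algebraic multiplicities) are λ = 4 with multiplicity 4.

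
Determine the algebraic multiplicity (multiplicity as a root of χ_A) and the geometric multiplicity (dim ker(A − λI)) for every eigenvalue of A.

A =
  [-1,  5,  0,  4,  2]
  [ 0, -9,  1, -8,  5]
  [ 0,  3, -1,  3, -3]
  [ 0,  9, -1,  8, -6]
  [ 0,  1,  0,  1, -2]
λ = -1: alg = 5, geom = 2

Step 1 — factor the characteristic polynomial to read off the algebraic multiplicities:
  χ_A(x) = (x + 1)^5

Step 2 — compute geometric multiplicities via the rank-nullity identity g(λ) = n − rank(A − λI):
  rank(A − (-1)·I) = 3, so dim ker(A − (-1)·I) = n − 3 = 2

Summary:
  λ = -1: algebraic multiplicity = 5, geometric multiplicity = 2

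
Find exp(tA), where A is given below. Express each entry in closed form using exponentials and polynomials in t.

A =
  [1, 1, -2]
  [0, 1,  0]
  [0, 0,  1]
e^{tA} =
  [exp(t), t*exp(t), -2*t*exp(t)]
  [0, exp(t), 0]
  [0, 0, exp(t)]

Strategy: write A = P · J · P⁻¹ where J is a Jordan canonical form, so e^{tA} = P · e^{tJ} · P⁻¹, and e^{tJ} can be computed block-by-block.

A has Jordan form
J =
  [1, 1, 0]
  [0, 1, 0]
  [0, 0, 1]
(up to reordering of blocks).

Per-block formulas:
  For a 2×2 Jordan block J_2(1): exp(t · J_2(1)) = e^(1t)·(I + t·N), where N is the 2×2 nilpotent shift.
  For a 1×1 block at λ = 1: exp(t · [1]) = [e^(1t)].

After assembling e^{tJ} and conjugating by P, we get:

e^{tA} =
  [exp(t), t*exp(t), -2*t*exp(t)]
  [0, exp(t), 0]
  [0, 0, exp(t)]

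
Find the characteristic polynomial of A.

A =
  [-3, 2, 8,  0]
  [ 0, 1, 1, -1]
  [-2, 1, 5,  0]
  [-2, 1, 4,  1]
x^4 - 4*x^3 + 6*x^2 - 4*x + 1

Expanding det(x·I − A) (e.g. by cofactor expansion or by noting that A is similar to its Jordan form J, which has the same characteristic polynomial as A) gives
  χ_A(x) = x^4 - 4*x^3 + 6*x^2 - 4*x + 1
which factors as (x - 1)^4. The eigenvalues (with algebraic multiplicities) are λ = 1 with multiplicity 4.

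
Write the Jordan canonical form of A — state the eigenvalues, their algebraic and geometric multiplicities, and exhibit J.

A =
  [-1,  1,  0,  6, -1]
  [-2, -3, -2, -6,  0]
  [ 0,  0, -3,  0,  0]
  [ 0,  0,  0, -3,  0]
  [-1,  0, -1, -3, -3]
J_1(-3) ⊕ J_1(-3) ⊕ J_1(-3) ⊕ J_2(-2)

The characteristic polynomial is
  det(x·I − A) = x^5 + 13*x^4 + 67*x^3 + 171*x^2 + 216*x + 108 = (x + 2)^2*(x + 3)^3

Eigenvalues and multiplicities (the geometric multiplicity of λ is n − rank(A − λI), which equals the number of Jordan blocks for λ):
  λ = -3: algebraic multiplicity = 3, geometric multiplicity = 3
  λ = -2: algebraic multiplicity = 2, geometric multiplicity = 1

Determining the block sizes for each eigenvalue:
  λ = -3: gm = am = 3, so every block has size 1 → block sizes [1, 1, 1]
  λ = -2: one block (gm = 1), so the single block has size am = 2 → block sizes [2]

Assembling the blocks gives a Jordan form
J =
  [-3,  0,  0,  0,  0]
  [ 0, -3,  0,  0,  0]
  [ 0,  0, -3,  0,  0]
  [ 0,  0,  0, -2,  1]
  [ 0,  0,  0,  0, -2]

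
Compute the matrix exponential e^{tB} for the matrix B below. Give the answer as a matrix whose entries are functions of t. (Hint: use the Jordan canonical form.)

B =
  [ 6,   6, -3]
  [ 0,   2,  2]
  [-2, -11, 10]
e^{tB} =
  [3*t^2*exp(6*t) + exp(6*t), 9*t^2*exp(6*t)/2 + 6*t*exp(6*t), -3*t*exp(6*t)]
  [-2*t^2*exp(6*t), -3*t^2*exp(6*t) - 4*t*exp(6*t) + exp(6*t), 2*t*exp(6*t)]
  [-4*t^2*exp(6*t) - 2*t*exp(6*t), -6*t^2*exp(6*t) - 11*t*exp(6*t), 4*t*exp(6*t) + exp(6*t)]

Strategy: write B = P · J · P⁻¹ where J is a Jordan canonical form, so e^{tB} = P · e^{tJ} · P⁻¹, and e^{tJ} can be computed block-by-block.

B has Jordan form
J =
  [6, 1, 0]
  [0, 6, 1]
  [0, 0, 6]
(up to reordering of blocks).

Per-block formulas:
  For a 3×3 Jordan block J_3(6): exp(t · J_3(6)) = e^(6t)·(I + t·N + (t^2/2)·N^2), where N is the 3×3 nilpotent shift.

After assembling e^{tJ} and conjugating by P, we get:

e^{tB} =
  [3*t^2*exp(6*t) + exp(6*t), 9*t^2*exp(6*t)/2 + 6*t*exp(6*t), -3*t*exp(6*t)]
  [-2*t^2*exp(6*t), -3*t^2*exp(6*t) - 4*t*exp(6*t) + exp(6*t), 2*t*exp(6*t)]
  [-4*t^2*exp(6*t) - 2*t*exp(6*t), -6*t^2*exp(6*t) - 11*t*exp(6*t), 4*t*exp(6*t) + exp(6*t)]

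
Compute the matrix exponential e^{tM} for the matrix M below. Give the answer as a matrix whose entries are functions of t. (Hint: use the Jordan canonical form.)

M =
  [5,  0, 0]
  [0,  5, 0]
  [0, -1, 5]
e^{tM} =
  [exp(5*t), 0, 0]
  [0, exp(5*t), 0]
  [0, -t*exp(5*t), exp(5*t)]

Strategy: write M = P · J · P⁻¹ where J is a Jordan canonical form, so e^{tM} = P · e^{tJ} · P⁻¹, and e^{tJ} can be computed block-by-block.

M has Jordan form
J =
  [5, 1, 0]
  [0, 5, 0]
  [0, 0, 5]
(up to reordering of blocks).

Per-block formulas:
  For a 1×1 block at λ = 5: exp(t · [5]) = [e^(5t)].
  For a 2×2 Jordan block J_2(5): exp(t · J_2(5)) = e^(5t)·(I + t·N), where N is the 2×2 nilpotent shift.

After assembling e^{tJ} and conjugating by P, we get:

e^{tM} =
  [exp(5*t), 0, 0]
  [0, exp(5*t), 0]
  [0, -t*exp(5*t), exp(5*t)]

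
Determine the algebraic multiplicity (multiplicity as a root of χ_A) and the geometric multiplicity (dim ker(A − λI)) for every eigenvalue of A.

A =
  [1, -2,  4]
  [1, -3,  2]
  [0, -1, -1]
λ = -1: alg = 3, geom = 1

Step 1 — factor the characteristic polynomial to read off the algebraic multiplicities:
  χ_A(x) = (x + 1)^3

Step 2 — compute geometric multiplicities via the rank-nullity identity g(λ) = n − rank(A − λI):
  rank(A − (-1)·I) = 2, so dim ker(A − (-1)·I) = n − 2 = 1

Summary:
  λ = -1: algebraic multiplicity = 3, geometric multiplicity = 1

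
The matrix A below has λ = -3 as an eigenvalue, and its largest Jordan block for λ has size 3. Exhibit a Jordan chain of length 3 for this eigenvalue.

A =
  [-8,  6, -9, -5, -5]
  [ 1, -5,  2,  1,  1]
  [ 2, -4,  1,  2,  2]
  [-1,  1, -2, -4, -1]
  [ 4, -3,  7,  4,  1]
A Jordan chain for λ = -3 of length 3:
v_1 = (-2, 0, 0, -1, 3)ᵀ
v_2 = (-5, 1, 2, -1, 4)ᵀ
v_3 = (1, 0, 0, 0, 0)ᵀ

Let N = A − (-3)·I. We want v_3 with N^3 v_3 = 0 but N^2 v_3 ≠ 0; then v_{j-1} := N · v_j for j = 3, …, 2.

Pick v_3 = (1, 0, 0, 0, 0)ᵀ.
Then v_2 = N · v_3 = (-5, 1, 2, -1, 4)ᵀ.
Then v_1 = N · v_2 = (-2, 0, 0, -1, 3)ᵀ.

Sanity check: (A − (-3)·I) v_1 = (0, 0, 0, 0, 0)ᵀ = 0. ✓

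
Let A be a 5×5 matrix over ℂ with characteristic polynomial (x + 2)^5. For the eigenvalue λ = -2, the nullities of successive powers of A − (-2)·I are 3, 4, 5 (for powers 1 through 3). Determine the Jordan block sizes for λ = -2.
Block sizes for λ = -2: [3, 1, 1]

From the dimensions of kernels of powers, the number of Jordan blocks of size at least j is d_j − d_{j−1} where d_j = dim ker(N^j) (with d_0 = 0). Computing the differences gives [3, 1, 1].
The number of blocks of size exactly k is (#blocks of size ≥ k) − (#blocks of size ≥ k + 1), so the partition is: 2 block(s) of size 1, 1 block(s) of size 3.
In nonincreasing order the block sizes are [3, 1, 1].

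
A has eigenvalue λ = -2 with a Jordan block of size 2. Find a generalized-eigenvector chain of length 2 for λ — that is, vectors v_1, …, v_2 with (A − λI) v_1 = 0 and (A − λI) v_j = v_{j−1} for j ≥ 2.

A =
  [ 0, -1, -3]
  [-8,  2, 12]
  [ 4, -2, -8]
A Jordan chain for λ = -2 of length 2:
v_1 = (2, -8, 4)ᵀ
v_2 = (1, 0, 0)ᵀ

Let N = A − (-2)·I. We want v_2 with N^2 v_2 = 0 but N^1 v_2 ≠ 0; then v_{j-1} := N · v_j for j = 2, …, 2.

Pick v_2 = (1, 0, 0)ᵀ.
Then v_1 = N · v_2 = (2, -8, 4)ᵀ.

Sanity check: (A − (-2)·I) v_1 = (0, 0, 0)ᵀ = 0. ✓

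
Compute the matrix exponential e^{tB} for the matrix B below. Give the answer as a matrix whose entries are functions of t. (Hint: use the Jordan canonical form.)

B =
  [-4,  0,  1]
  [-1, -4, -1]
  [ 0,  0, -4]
e^{tB} =
  [exp(-4*t), 0, t*exp(-4*t)]
  [-t*exp(-4*t), exp(-4*t), -t^2*exp(-4*t)/2 - t*exp(-4*t)]
  [0, 0, exp(-4*t)]

Strategy: write B = P · J · P⁻¹ where J is a Jordan canonical form, so e^{tB} = P · e^{tJ} · P⁻¹, and e^{tJ} can be computed block-by-block.

B has Jordan form
J =
  [-4,  1,  0]
  [ 0, -4,  1]
  [ 0,  0, -4]
(up to reordering of blocks).

Per-block formulas:
  For a 3×3 Jordan block J_3(-4): exp(t · J_3(-4)) = e^(-4t)·(I + t·N + (t^2/2)·N^2), where N is the 3×3 nilpotent shift.

After assembling e^{tJ} and conjugating by P, we get:

e^{tB} =
  [exp(-4*t), 0, t*exp(-4*t)]
  [-t*exp(-4*t), exp(-4*t), -t^2*exp(-4*t)/2 - t*exp(-4*t)]
  [0, 0, exp(-4*t)]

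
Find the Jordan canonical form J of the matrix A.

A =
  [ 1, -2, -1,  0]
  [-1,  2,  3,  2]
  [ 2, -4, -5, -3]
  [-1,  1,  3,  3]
J_3(0) ⊕ J_1(1)

The characteristic polynomial is
  det(x·I − A) = x^4 - x^3 = x^3*(x - 1)

Eigenvalues and multiplicities (the geometric multiplicity of λ is n − rank(A − λI), which equals the number of Jordan blocks for λ):
  λ = 0: algebraic multiplicity = 3, geometric multiplicity = 1
  λ = 1: algebraic multiplicity = 1, geometric multiplicity = 1

Determining the block sizes for each eigenvalue:
  λ = 0: one block (gm = 1), so the single block has size am = 3 → block sizes [3]
  λ = 1: one block (gm = 1), so the single block has size am = 1 → block sizes [1]

Assembling the blocks gives a Jordan form
J =
  [0, 1, 0, 0]
  [0, 0, 1, 0]
  [0, 0, 0, 0]
  [0, 0, 0, 1]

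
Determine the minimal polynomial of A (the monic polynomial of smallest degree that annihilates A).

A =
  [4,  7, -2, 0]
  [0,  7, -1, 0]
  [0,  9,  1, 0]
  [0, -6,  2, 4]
x^3 - 12*x^2 + 48*x - 64

The characteristic polynomial is χ_A(x) = (x - 4)^4, so the eigenvalues are known. The minimal polynomial is
  m_A(x) = Π_λ (x − λ)^{k_λ}
where k_λ is the size of the *largest* Jordan block for λ (equivalently, the smallest k with (A − λI)^k v = 0 for every generalised eigenvector v of λ).

  λ = 4: largest Jordan block has size 3, contributing (x − 4)^3

So m_A(x) = (x - 4)^3 = x^3 - 12*x^2 + 48*x - 64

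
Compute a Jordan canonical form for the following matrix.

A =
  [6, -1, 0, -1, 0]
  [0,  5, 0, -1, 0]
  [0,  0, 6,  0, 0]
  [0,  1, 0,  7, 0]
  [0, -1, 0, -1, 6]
J_2(6) ⊕ J_1(6) ⊕ J_1(6) ⊕ J_1(6)

The characteristic polynomial is
  det(x·I − A) = x^5 - 30*x^4 + 360*x^3 - 2160*x^2 + 6480*x - 7776 = (x - 6)^5

Eigenvalues and multiplicities (the geometric multiplicity of λ is n − rank(A − λI), which equals the number of Jordan blocks for λ):
  λ = 6: algebraic multiplicity = 5, geometric multiplicity = 4

Determining the block sizes for each eigenvalue:
  λ = 6: 4 blocks summing to 5 forces exactly one block of size 2 and the rest size 1 → block sizes [2, 1, 1, 1]

Assembling the blocks gives a Jordan form
J =
  [6, 1, 0, 0, 0]
  [0, 6, 0, 0, 0]
  [0, 0, 6, 0, 0]
  [0, 0, 0, 6, 0]
  [0, 0, 0, 0, 6]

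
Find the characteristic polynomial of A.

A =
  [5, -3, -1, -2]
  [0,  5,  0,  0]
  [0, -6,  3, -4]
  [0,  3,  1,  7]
x^4 - 20*x^3 + 150*x^2 - 500*x + 625

Expanding det(x·I − A) (e.g. by cofactor expansion or by noting that A is similar to its Jordan form J, which has the same characteristic polynomial as A) gives
  χ_A(x) = x^4 - 20*x^3 + 150*x^2 - 500*x + 625
which factors as (x - 5)^4. The eigenvalues (with algebraic multiplicities) are λ = 5 with multiplicity 4.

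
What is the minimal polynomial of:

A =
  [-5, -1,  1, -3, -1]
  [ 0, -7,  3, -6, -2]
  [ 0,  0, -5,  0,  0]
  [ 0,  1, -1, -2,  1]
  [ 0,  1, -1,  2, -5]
x^4 + 19*x^3 + 135*x^2 + 425*x + 500

The characteristic polynomial is χ_A(x) = (x + 4)*(x + 5)^4, so the eigenvalues are known. The minimal polynomial is
  m_A(x) = Π_λ (x − λ)^{k_λ}
where k_λ is the size of the *largest* Jordan block for λ (equivalently, the smallest k with (A − λI)^k v = 0 for every generalised eigenvector v of λ).

  λ = -5: largest Jordan block has size 3, contributing (x + 5)^3
  λ = -4: largest Jordan block has size 1, contributing (x + 4)

So m_A(x) = (x + 4)*(x + 5)^3 = x^4 + 19*x^3 + 135*x^2 + 425*x + 500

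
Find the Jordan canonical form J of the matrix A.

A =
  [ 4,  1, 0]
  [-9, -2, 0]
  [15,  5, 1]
J_2(1) ⊕ J_1(1)

The characteristic polynomial is
  det(x·I − A) = x^3 - 3*x^2 + 3*x - 1 = (x - 1)^3

Eigenvalues and multiplicities (the geometric multiplicity of λ is n − rank(A − λI), which equals the number of Jordan blocks for λ):
  λ = 1: algebraic multiplicity = 3, geometric multiplicity = 2

Determining the block sizes for each eigenvalue:
  λ = 1: 2 blocks summing to 3 forces exactly one block of size 2 and the rest size 1 → block sizes [2, 1]

Assembling the blocks gives a Jordan form
J =
  [1, 1, 0]
  [0, 1, 0]
  [0, 0, 1]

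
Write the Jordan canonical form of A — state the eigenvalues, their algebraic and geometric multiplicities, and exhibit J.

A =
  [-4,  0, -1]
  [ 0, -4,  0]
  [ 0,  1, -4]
J_3(-4)

The characteristic polynomial is
  det(x·I − A) = x^3 + 12*x^2 + 48*x + 64 = (x + 4)^3

Eigenvalues and multiplicities (the geometric multiplicity of λ is n − rank(A − λI), which equals the number of Jordan blocks for λ):
  λ = -4: algebraic multiplicity = 3, geometric multiplicity = 1

Determining the block sizes for each eigenvalue:
  λ = -4: one block (gm = 1), so the single block has size am = 3 → block sizes [3]

Assembling the blocks gives a Jordan form
J =
  [-4,  1,  0]
  [ 0, -4,  1]
  [ 0,  0, -4]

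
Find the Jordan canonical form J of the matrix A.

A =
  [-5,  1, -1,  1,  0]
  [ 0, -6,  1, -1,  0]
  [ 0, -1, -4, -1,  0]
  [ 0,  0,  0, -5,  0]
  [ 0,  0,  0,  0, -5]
J_2(-5) ⊕ J_1(-5) ⊕ J_1(-5) ⊕ J_1(-5)

The characteristic polynomial is
  det(x·I − A) = x^5 + 25*x^4 + 250*x^3 + 1250*x^2 + 3125*x + 3125 = (x + 5)^5

Eigenvalues and multiplicities (the geometric multiplicity of λ is n − rank(A − λI), which equals the number of Jordan blocks for λ):
  λ = -5: algebraic multiplicity = 5, geometric multiplicity = 4

Determining the block sizes for each eigenvalue:
  λ = -5: 4 blocks summing to 5 forces exactly one block of size 2 and the rest size 1 → block sizes [2, 1, 1, 1]

Assembling the blocks gives a Jordan form
J =
  [-5,  1,  0,  0,  0]
  [ 0, -5,  0,  0,  0]
  [ 0,  0, -5,  0,  0]
  [ 0,  0,  0, -5,  0]
  [ 0,  0,  0,  0, -5]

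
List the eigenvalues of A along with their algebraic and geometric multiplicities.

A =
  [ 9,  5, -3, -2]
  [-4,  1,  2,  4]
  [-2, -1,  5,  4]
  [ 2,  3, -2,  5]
λ = 5: alg = 4, geom = 2

Step 1 — factor the characteristic polynomial to read off the algebraic multiplicities:
  χ_A(x) = (x - 5)^4

Step 2 — compute geometric multiplicities via the rank-nullity identity g(λ) = n − rank(A − λI):
  rank(A − (5)·I) = 2, so dim ker(A − (5)·I) = n − 2 = 2

Summary:
  λ = 5: algebraic multiplicity = 4, geometric multiplicity = 2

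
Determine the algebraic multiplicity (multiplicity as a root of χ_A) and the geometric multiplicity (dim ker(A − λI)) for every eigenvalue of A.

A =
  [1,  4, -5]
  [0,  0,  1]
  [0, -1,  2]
λ = 1: alg = 3, geom = 1

Step 1 — factor the characteristic polynomial to read off the algebraic multiplicities:
  χ_A(x) = (x - 1)^3

Step 2 — compute geometric multiplicities via the rank-nullity identity g(λ) = n − rank(A − λI):
  rank(A − (1)·I) = 2, so dim ker(A − (1)·I) = n − 2 = 1

Summary:
  λ = 1: algebraic multiplicity = 3, geometric multiplicity = 1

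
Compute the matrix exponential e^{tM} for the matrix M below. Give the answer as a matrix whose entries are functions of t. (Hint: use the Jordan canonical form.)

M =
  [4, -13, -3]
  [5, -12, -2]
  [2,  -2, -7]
e^{tM} =
  [5*t^2*exp(-5*t) + 9*t*exp(-5*t) + exp(-5*t), -10*t^2*exp(-5*t) - 13*t*exp(-5*t), 5*t^2*exp(-5*t)/2 - 3*t*exp(-5*t)]
  [3*t^2*exp(-5*t) + 5*t*exp(-5*t), -6*t^2*exp(-5*t) - 7*t*exp(-5*t) + exp(-5*t), 3*t^2*exp(-5*t)/2 - 2*t*exp(-5*t)]
  [2*t^2*exp(-5*t) + 2*t*exp(-5*t), -4*t^2*exp(-5*t) - 2*t*exp(-5*t), t^2*exp(-5*t) - 2*t*exp(-5*t) + exp(-5*t)]

Strategy: write M = P · J · P⁻¹ where J is a Jordan canonical form, so e^{tM} = P · e^{tJ} · P⁻¹, and e^{tJ} can be computed block-by-block.

M has Jordan form
J =
  [-5,  1,  0]
  [ 0, -5,  1]
  [ 0,  0, -5]
(up to reordering of blocks).

Per-block formulas:
  For a 3×3 Jordan block J_3(-5): exp(t · J_3(-5)) = e^(-5t)·(I + t·N + (t^2/2)·N^2), where N is the 3×3 nilpotent shift.

After assembling e^{tJ} and conjugating by P, we get:

e^{tM} =
  [5*t^2*exp(-5*t) + 9*t*exp(-5*t) + exp(-5*t), -10*t^2*exp(-5*t) - 13*t*exp(-5*t), 5*t^2*exp(-5*t)/2 - 3*t*exp(-5*t)]
  [3*t^2*exp(-5*t) + 5*t*exp(-5*t), -6*t^2*exp(-5*t) - 7*t*exp(-5*t) + exp(-5*t), 3*t^2*exp(-5*t)/2 - 2*t*exp(-5*t)]
  [2*t^2*exp(-5*t) + 2*t*exp(-5*t), -4*t^2*exp(-5*t) - 2*t*exp(-5*t), t^2*exp(-5*t) - 2*t*exp(-5*t) + exp(-5*t)]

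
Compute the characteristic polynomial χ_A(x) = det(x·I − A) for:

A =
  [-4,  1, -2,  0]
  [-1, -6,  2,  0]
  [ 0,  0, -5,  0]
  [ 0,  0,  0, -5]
x^4 + 20*x^3 + 150*x^2 + 500*x + 625

Expanding det(x·I − A) (e.g. by cofactor expansion or by noting that A is similar to its Jordan form J, which has the same characteristic polynomial as A) gives
  χ_A(x) = x^4 + 20*x^3 + 150*x^2 + 500*x + 625
which factors as (x + 5)^4. The eigenvalues (with algebraic multiplicities) are λ = -5 with multiplicity 4.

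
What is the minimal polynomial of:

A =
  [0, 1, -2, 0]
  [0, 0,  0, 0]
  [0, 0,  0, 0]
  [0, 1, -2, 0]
x^2

The characteristic polynomial is χ_A(x) = x^4, so the eigenvalues are known. The minimal polynomial is
  m_A(x) = Π_λ (x − λ)^{k_λ}
where k_λ is the size of the *largest* Jordan block for λ (equivalently, the smallest k with (A − λI)^k v = 0 for every generalised eigenvector v of λ).

  λ = 0: largest Jordan block has size 2, contributing (x − 0)^2

So m_A(x) = x^2 = x^2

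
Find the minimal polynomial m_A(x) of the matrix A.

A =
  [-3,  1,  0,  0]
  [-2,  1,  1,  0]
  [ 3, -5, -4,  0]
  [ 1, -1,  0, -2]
x^3 + 6*x^2 + 12*x + 8

The characteristic polynomial is χ_A(x) = (x + 2)^4, so the eigenvalues are known. The minimal polynomial is
  m_A(x) = Π_λ (x − λ)^{k_λ}
where k_λ is the size of the *largest* Jordan block for λ (equivalently, the smallest k with (A − λI)^k v = 0 for every generalised eigenvector v of λ).

  λ = -2: largest Jordan block has size 3, contributing (x + 2)^3

So m_A(x) = (x + 2)^3 = x^3 + 6*x^2 + 12*x + 8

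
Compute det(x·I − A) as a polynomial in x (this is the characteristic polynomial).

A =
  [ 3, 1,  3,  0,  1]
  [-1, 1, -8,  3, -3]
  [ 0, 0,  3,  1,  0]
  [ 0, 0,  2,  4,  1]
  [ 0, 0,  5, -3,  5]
x^5 - 16*x^4 + 100*x^3 - 304*x^2 + 448*x - 256

Expanding det(x·I − A) (e.g. by cofactor expansion or by noting that A is similar to its Jordan form J, which has the same characteristic polynomial as A) gives
  χ_A(x) = x^5 - 16*x^4 + 100*x^3 - 304*x^2 + 448*x - 256
which factors as (x - 4)^3*(x - 2)^2. The eigenvalues (with algebraic multiplicities) are λ = 2 with multiplicity 2, λ = 4 with multiplicity 3.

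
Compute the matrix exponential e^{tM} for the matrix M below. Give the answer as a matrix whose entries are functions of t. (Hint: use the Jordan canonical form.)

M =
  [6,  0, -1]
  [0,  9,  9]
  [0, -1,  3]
e^{tM} =
  [exp(6*t), t^2*exp(6*t)/2, 3*t^2*exp(6*t)/2 - t*exp(6*t)]
  [0, 3*t*exp(6*t) + exp(6*t), 9*t*exp(6*t)]
  [0, -t*exp(6*t), -3*t*exp(6*t) + exp(6*t)]

Strategy: write M = P · J · P⁻¹ where J is a Jordan canonical form, so e^{tM} = P · e^{tJ} · P⁻¹, and e^{tJ} can be computed block-by-block.

M has Jordan form
J =
  [6, 1, 0]
  [0, 6, 1]
  [0, 0, 6]
(up to reordering of blocks).

Per-block formulas:
  For a 3×3 Jordan block J_3(6): exp(t · J_3(6)) = e^(6t)·(I + t·N + (t^2/2)·N^2), where N is the 3×3 nilpotent shift.

After assembling e^{tJ} and conjugating by P, we get:

e^{tM} =
  [exp(6*t), t^2*exp(6*t)/2, 3*t^2*exp(6*t)/2 - t*exp(6*t)]
  [0, 3*t*exp(6*t) + exp(6*t), 9*t*exp(6*t)]
  [0, -t*exp(6*t), -3*t*exp(6*t) + exp(6*t)]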